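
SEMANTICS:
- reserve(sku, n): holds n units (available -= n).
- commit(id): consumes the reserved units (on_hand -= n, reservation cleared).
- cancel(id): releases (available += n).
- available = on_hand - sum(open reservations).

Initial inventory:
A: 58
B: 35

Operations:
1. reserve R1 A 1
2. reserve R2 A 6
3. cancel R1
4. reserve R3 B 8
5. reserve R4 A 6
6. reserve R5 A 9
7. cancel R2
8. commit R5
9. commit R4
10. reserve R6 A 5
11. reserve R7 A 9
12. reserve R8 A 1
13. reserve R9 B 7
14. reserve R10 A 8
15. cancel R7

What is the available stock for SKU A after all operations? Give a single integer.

Answer: 29

Derivation:
Step 1: reserve R1 A 1 -> on_hand[A=58 B=35] avail[A=57 B=35] open={R1}
Step 2: reserve R2 A 6 -> on_hand[A=58 B=35] avail[A=51 B=35] open={R1,R2}
Step 3: cancel R1 -> on_hand[A=58 B=35] avail[A=52 B=35] open={R2}
Step 4: reserve R3 B 8 -> on_hand[A=58 B=35] avail[A=52 B=27] open={R2,R3}
Step 5: reserve R4 A 6 -> on_hand[A=58 B=35] avail[A=46 B=27] open={R2,R3,R4}
Step 6: reserve R5 A 9 -> on_hand[A=58 B=35] avail[A=37 B=27] open={R2,R3,R4,R5}
Step 7: cancel R2 -> on_hand[A=58 B=35] avail[A=43 B=27] open={R3,R4,R5}
Step 8: commit R5 -> on_hand[A=49 B=35] avail[A=43 B=27] open={R3,R4}
Step 9: commit R4 -> on_hand[A=43 B=35] avail[A=43 B=27] open={R3}
Step 10: reserve R6 A 5 -> on_hand[A=43 B=35] avail[A=38 B=27] open={R3,R6}
Step 11: reserve R7 A 9 -> on_hand[A=43 B=35] avail[A=29 B=27] open={R3,R6,R7}
Step 12: reserve R8 A 1 -> on_hand[A=43 B=35] avail[A=28 B=27] open={R3,R6,R7,R8}
Step 13: reserve R9 B 7 -> on_hand[A=43 B=35] avail[A=28 B=20] open={R3,R6,R7,R8,R9}
Step 14: reserve R10 A 8 -> on_hand[A=43 B=35] avail[A=20 B=20] open={R10,R3,R6,R7,R8,R9}
Step 15: cancel R7 -> on_hand[A=43 B=35] avail[A=29 B=20] open={R10,R3,R6,R8,R9}
Final available[A] = 29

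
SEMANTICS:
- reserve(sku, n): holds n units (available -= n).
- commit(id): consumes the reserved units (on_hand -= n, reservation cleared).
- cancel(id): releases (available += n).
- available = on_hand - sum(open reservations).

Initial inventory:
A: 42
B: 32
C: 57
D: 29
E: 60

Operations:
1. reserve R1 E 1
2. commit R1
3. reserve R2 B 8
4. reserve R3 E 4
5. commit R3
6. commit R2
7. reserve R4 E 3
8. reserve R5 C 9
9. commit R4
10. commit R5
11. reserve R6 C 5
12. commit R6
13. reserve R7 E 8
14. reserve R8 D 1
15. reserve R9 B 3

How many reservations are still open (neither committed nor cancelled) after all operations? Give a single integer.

Step 1: reserve R1 E 1 -> on_hand[A=42 B=32 C=57 D=29 E=60] avail[A=42 B=32 C=57 D=29 E=59] open={R1}
Step 2: commit R1 -> on_hand[A=42 B=32 C=57 D=29 E=59] avail[A=42 B=32 C=57 D=29 E=59] open={}
Step 3: reserve R2 B 8 -> on_hand[A=42 B=32 C=57 D=29 E=59] avail[A=42 B=24 C=57 D=29 E=59] open={R2}
Step 4: reserve R3 E 4 -> on_hand[A=42 B=32 C=57 D=29 E=59] avail[A=42 B=24 C=57 D=29 E=55] open={R2,R3}
Step 5: commit R3 -> on_hand[A=42 B=32 C=57 D=29 E=55] avail[A=42 B=24 C=57 D=29 E=55] open={R2}
Step 6: commit R2 -> on_hand[A=42 B=24 C=57 D=29 E=55] avail[A=42 B=24 C=57 D=29 E=55] open={}
Step 7: reserve R4 E 3 -> on_hand[A=42 B=24 C=57 D=29 E=55] avail[A=42 B=24 C=57 D=29 E=52] open={R4}
Step 8: reserve R5 C 9 -> on_hand[A=42 B=24 C=57 D=29 E=55] avail[A=42 B=24 C=48 D=29 E=52] open={R4,R5}
Step 9: commit R4 -> on_hand[A=42 B=24 C=57 D=29 E=52] avail[A=42 B=24 C=48 D=29 E=52] open={R5}
Step 10: commit R5 -> on_hand[A=42 B=24 C=48 D=29 E=52] avail[A=42 B=24 C=48 D=29 E=52] open={}
Step 11: reserve R6 C 5 -> on_hand[A=42 B=24 C=48 D=29 E=52] avail[A=42 B=24 C=43 D=29 E=52] open={R6}
Step 12: commit R6 -> on_hand[A=42 B=24 C=43 D=29 E=52] avail[A=42 B=24 C=43 D=29 E=52] open={}
Step 13: reserve R7 E 8 -> on_hand[A=42 B=24 C=43 D=29 E=52] avail[A=42 B=24 C=43 D=29 E=44] open={R7}
Step 14: reserve R8 D 1 -> on_hand[A=42 B=24 C=43 D=29 E=52] avail[A=42 B=24 C=43 D=28 E=44] open={R7,R8}
Step 15: reserve R9 B 3 -> on_hand[A=42 B=24 C=43 D=29 E=52] avail[A=42 B=21 C=43 D=28 E=44] open={R7,R8,R9}
Open reservations: ['R7', 'R8', 'R9'] -> 3

Answer: 3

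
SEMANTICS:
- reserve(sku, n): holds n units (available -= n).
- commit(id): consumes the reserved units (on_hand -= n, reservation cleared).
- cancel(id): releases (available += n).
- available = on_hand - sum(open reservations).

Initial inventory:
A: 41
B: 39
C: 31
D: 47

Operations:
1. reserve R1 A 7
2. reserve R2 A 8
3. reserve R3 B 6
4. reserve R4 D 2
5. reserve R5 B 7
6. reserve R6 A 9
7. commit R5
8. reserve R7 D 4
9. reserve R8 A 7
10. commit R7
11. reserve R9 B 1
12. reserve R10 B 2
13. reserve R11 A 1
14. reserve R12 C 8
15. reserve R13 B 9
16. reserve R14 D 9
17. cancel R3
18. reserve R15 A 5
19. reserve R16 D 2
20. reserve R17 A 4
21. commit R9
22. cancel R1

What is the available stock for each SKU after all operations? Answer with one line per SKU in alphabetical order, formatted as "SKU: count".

Step 1: reserve R1 A 7 -> on_hand[A=41 B=39 C=31 D=47] avail[A=34 B=39 C=31 D=47] open={R1}
Step 2: reserve R2 A 8 -> on_hand[A=41 B=39 C=31 D=47] avail[A=26 B=39 C=31 D=47] open={R1,R2}
Step 3: reserve R3 B 6 -> on_hand[A=41 B=39 C=31 D=47] avail[A=26 B=33 C=31 D=47] open={R1,R2,R3}
Step 4: reserve R4 D 2 -> on_hand[A=41 B=39 C=31 D=47] avail[A=26 B=33 C=31 D=45] open={R1,R2,R3,R4}
Step 5: reserve R5 B 7 -> on_hand[A=41 B=39 C=31 D=47] avail[A=26 B=26 C=31 D=45] open={R1,R2,R3,R4,R5}
Step 6: reserve R6 A 9 -> on_hand[A=41 B=39 C=31 D=47] avail[A=17 B=26 C=31 D=45] open={R1,R2,R3,R4,R5,R6}
Step 7: commit R5 -> on_hand[A=41 B=32 C=31 D=47] avail[A=17 B=26 C=31 D=45] open={R1,R2,R3,R4,R6}
Step 8: reserve R7 D 4 -> on_hand[A=41 B=32 C=31 D=47] avail[A=17 B=26 C=31 D=41] open={R1,R2,R3,R4,R6,R7}
Step 9: reserve R8 A 7 -> on_hand[A=41 B=32 C=31 D=47] avail[A=10 B=26 C=31 D=41] open={R1,R2,R3,R4,R6,R7,R8}
Step 10: commit R7 -> on_hand[A=41 B=32 C=31 D=43] avail[A=10 B=26 C=31 D=41] open={R1,R2,R3,R4,R6,R8}
Step 11: reserve R9 B 1 -> on_hand[A=41 B=32 C=31 D=43] avail[A=10 B=25 C=31 D=41] open={R1,R2,R3,R4,R6,R8,R9}
Step 12: reserve R10 B 2 -> on_hand[A=41 B=32 C=31 D=43] avail[A=10 B=23 C=31 D=41] open={R1,R10,R2,R3,R4,R6,R8,R9}
Step 13: reserve R11 A 1 -> on_hand[A=41 B=32 C=31 D=43] avail[A=9 B=23 C=31 D=41] open={R1,R10,R11,R2,R3,R4,R6,R8,R9}
Step 14: reserve R12 C 8 -> on_hand[A=41 B=32 C=31 D=43] avail[A=9 B=23 C=23 D=41] open={R1,R10,R11,R12,R2,R3,R4,R6,R8,R9}
Step 15: reserve R13 B 9 -> on_hand[A=41 B=32 C=31 D=43] avail[A=9 B=14 C=23 D=41] open={R1,R10,R11,R12,R13,R2,R3,R4,R6,R8,R9}
Step 16: reserve R14 D 9 -> on_hand[A=41 B=32 C=31 D=43] avail[A=9 B=14 C=23 D=32] open={R1,R10,R11,R12,R13,R14,R2,R3,R4,R6,R8,R9}
Step 17: cancel R3 -> on_hand[A=41 B=32 C=31 D=43] avail[A=9 B=20 C=23 D=32] open={R1,R10,R11,R12,R13,R14,R2,R4,R6,R8,R9}
Step 18: reserve R15 A 5 -> on_hand[A=41 B=32 C=31 D=43] avail[A=4 B=20 C=23 D=32] open={R1,R10,R11,R12,R13,R14,R15,R2,R4,R6,R8,R9}
Step 19: reserve R16 D 2 -> on_hand[A=41 B=32 C=31 D=43] avail[A=4 B=20 C=23 D=30] open={R1,R10,R11,R12,R13,R14,R15,R16,R2,R4,R6,R8,R9}
Step 20: reserve R17 A 4 -> on_hand[A=41 B=32 C=31 D=43] avail[A=0 B=20 C=23 D=30] open={R1,R10,R11,R12,R13,R14,R15,R16,R17,R2,R4,R6,R8,R9}
Step 21: commit R9 -> on_hand[A=41 B=31 C=31 D=43] avail[A=0 B=20 C=23 D=30] open={R1,R10,R11,R12,R13,R14,R15,R16,R17,R2,R4,R6,R8}
Step 22: cancel R1 -> on_hand[A=41 B=31 C=31 D=43] avail[A=7 B=20 C=23 D=30] open={R10,R11,R12,R13,R14,R15,R16,R17,R2,R4,R6,R8}

Answer: A: 7
B: 20
C: 23
D: 30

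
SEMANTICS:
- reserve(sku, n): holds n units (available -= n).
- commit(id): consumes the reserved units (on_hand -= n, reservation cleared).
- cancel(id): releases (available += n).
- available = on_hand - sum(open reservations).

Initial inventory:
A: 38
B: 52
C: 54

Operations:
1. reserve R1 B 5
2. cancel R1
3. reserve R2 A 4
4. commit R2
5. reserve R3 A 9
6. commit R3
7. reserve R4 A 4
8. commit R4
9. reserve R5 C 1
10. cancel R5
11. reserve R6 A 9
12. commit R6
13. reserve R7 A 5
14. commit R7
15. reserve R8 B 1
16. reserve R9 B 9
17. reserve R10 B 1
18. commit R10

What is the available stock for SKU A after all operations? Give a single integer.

Answer: 7

Derivation:
Step 1: reserve R1 B 5 -> on_hand[A=38 B=52 C=54] avail[A=38 B=47 C=54] open={R1}
Step 2: cancel R1 -> on_hand[A=38 B=52 C=54] avail[A=38 B=52 C=54] open={}
Step 3: reserve R2 A 4 -> on_hand[A=38 B=52 C=54] avail[A=34 B=52 C=54] open={R2}
Step 4: commit R2 -> on_hand[A=34 B=52 C=54] avail[A=34 B=52 C=54] open={}
Step 5: reserve R3 A 9 -> on_hand[A=34 B=52 C=54] avail[A=25 B=52 C=54] open={R3}
Step 6: commit R3 -> on_hand[A=25 B=52 C=54] avail[A=25 B=52 C=54] open={}
Step 7: reserve R4 A 4 -> on_hand[A=25 B=52 C=54] avail[A=21 B=52 C=54] open={R4}
Step 8: commit R4 -> on_hand[A=21 B=52 C=54] avail[A=21 B=52 C=54] open={}
Step 9: reserve R5 C 1 -> on_hand[A=21 B=52 C=54] avail[A=21 B=52 C=53] open={R5}
Step 10: cancel R5 -> on_hand[A=21 B=52 C=54] avail[A=21 B=52 C=54] open={}
Step 11: reserve R6 A 9 -> on_hand[A=21 B=52 C=54] avail[A=12 B=52 C=54] open={R6}
Step 12: commit R6 -> on_hand[A=12 B=52 C=54] avail[A=12 B=52 C=54] open={}
Step 13: reserve R7 A 5 -> on_hand[A=12 B=52 C=54] avail[A=7 B=52 C=54] open={R7}
Step 14: commit R7 -> on_hand[A=7 B=52 C=54] avail[A=7 B=52 C=54] open={}
Step 15: reserve R8 B 1 -> on_hand[A=7 B=52 C=54] avail[A=7 B=51 C=54] open={R8}
Step 16: reserve R9 B 9 -> on_hand[A=7 B=52 C=54] avail[A=7 B=42 C=54] open={R8,R9}
Step 17: reserve R10 B 1 -> on_hand[A=7 B=52 C=54] avail[A=7 B=41 C=54] open={R10,R8,R9}
Step 18: commit R10 -> on_hand[A=7 B=51 C=54] avail[A=7 B=41 C=54] open={R8,R9}
Final available[A] = 7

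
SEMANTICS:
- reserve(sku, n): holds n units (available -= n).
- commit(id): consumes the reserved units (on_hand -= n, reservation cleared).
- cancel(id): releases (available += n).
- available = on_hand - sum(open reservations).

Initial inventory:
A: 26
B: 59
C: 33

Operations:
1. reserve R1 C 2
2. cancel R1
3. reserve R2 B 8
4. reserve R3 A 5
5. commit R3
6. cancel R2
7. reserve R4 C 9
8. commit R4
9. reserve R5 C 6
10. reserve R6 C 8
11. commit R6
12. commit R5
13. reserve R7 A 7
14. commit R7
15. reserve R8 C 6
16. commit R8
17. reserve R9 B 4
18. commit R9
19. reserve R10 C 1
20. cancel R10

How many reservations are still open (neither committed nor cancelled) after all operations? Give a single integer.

Answer: 0

Derivation:
Step 1: reserve R1 C 2 -> on_hand[A=26 B=59 C=33] avail[A=26 B=59 C=31] open={R1}
Step 2: cancel R1 -> on_hand[A=26 B=59 C=33] avail[A=26 B=59 C=33] open={}
Step 3: reserve R2 B 8 -> on_hand[A=26 B=59 C=33] avail[A=26 B=51 C=33] open={R2}
Step 4: reserve R3 A 5 -> on_hand[A=26 B=59 C=33] avail[A=21 B=51 C=33] open={R2,R3}
Step 5: commit R3 -> on_hand[A=21 B=59 C=33] avail[A=21 B=51 C=33] open={R2}
Step 6: cancel R2 -> on_hand[A=21 B=59 C=33] avail[A=21 B=59 C=33] open={}
Step 7: reserve R4 C 9 -> on_hand[A=21 B=59 C=33] avail[A=21 B=59 C=24] open={R4}
Step 8: commit R4 -> on_hand[A=21 B=59 C=24] avail[A=21 B=59 C=24] open={}
Step 9: reserve R5 C 6 -> on_hand[A=21 B=59 C=24] avail[A=21 B=59 C=18] open={R5}
Step 10: reserve R6 C 8 -> on_hand[A=21 B=59 C=24] avail[A=21 B=59 C=10] open={R5,R6}
Step 11: commit R6 -> on_hand[A=21 B=59 C=16] avail[A=21 B=59 C=10] open={R5}
Step 12: commit R5 -> on_hand[A=21 B=59 C=10] avail[A=21 B=59 C=10] open={}
Step 13: reserve R7 A 7 -> on_hand[A=21 B=59 C=10] avail[A=14 B=59 C=10] open={R7}
Step 14: commit R7 -> on_hand[A=14 B=59 C=10] avail[A=14 B=59 C=10] open={}
Step 15: reserve R8 C 6 -> on_hand[A=14 B=59 C=10] avail[A=14 B=59 C=4] open={R8}
Step 16: commit R8 -> on_hand[A=14 B=59 C=4] avail[A=14 B=59 C=4] open={}
Step 17: reserve R9 B 4 -> on_hand[A=14 B=59 C=4] avail[A=14 B=55 C=4] open={R9}
Step 18: commit R9 -> on_hand[A=14 B=55 C=4] avail[A=14 B=55 C=4] open={}
Step 19: reserve R10 C 1 -> on_hand[A=14 B=55 C=4] avail[A=14 B=55 C=3] open={R10}
Step 20: cancel R10 -> on_hand[A=14 B=55 C=4] avail[A=14 B=55 C=4] open={}
Open reservations: [] -> 0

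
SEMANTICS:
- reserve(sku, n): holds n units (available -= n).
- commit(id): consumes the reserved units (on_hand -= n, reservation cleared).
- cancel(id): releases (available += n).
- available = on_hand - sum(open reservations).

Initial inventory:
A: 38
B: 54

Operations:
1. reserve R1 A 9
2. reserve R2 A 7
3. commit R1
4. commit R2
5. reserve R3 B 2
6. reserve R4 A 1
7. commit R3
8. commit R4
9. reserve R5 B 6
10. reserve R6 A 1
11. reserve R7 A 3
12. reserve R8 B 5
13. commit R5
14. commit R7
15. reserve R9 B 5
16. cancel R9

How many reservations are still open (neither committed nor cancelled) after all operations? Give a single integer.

Step 1: reserve R1 A 9 -> on_hand[A=38 B=54] avail[A=29 B=54] open={R1}
Step 2: reserve R2 A 7 -> on_hand[A=38 B=54] avail[A=22 B=54] open={R1,R2}
Step 3: commit R1 -> on_hand[A=29 B=54] avail[A=22 B=54] open={R2}
Step 4: commit R2 -> on_hand[A=22 B=54] avail[A=22 B=54] open={}
Step 5: reserve R3 B 2 -> on_hand[A=22 B=54] avail[A=22 B=52] open={R3}
Step 6: reserve R4 A 1 -> on_hand[A=22 B=54] avail[A=21 B=52] open={R3,R4}
Step 7: commit R3 -> on_hand[A=22 B=52] avail[A=21 B=52] open={R4}
Step 8: commit R4 -> on_hand[A=21 B=52] avail[A=21 B=52] open={}
Step 9: reserve R5 B 6 -> on_hand[A=21 B=52] avail[A=21 B=46] open={R5}
Step 10: reserve R6 A 1 -> on_hand[A=21 B=52] avail[A=20 B=46] open={R5,R6}
Step 11: reserve R7 A 3 -> on_hand[A=21 B=52] avail[A=17 B=46] open={R5,R6,R7}
Step 12: reserve R8 B 5 -> on_hand[A=21 B=52] avail[A=17 B=41] open={R5,R6,R7,R8}
Step 13: commit R5 -> on_hand[A=21 B=46] avail[A=17 B=41] open={R6,R7,R8}
Step 14: commit R7 -> on_hand[A=18 B=46] avail[A=17 B=41] open={R6,R8}
Step 15: reserve R9 B 5 -> on_hand[A=18 B=46] avail[A=17 B=36] open={R6,R8,R9}
Step 16: cancel R9 -> on_hand[A=18 B=46] avail[A=17 B=41] open={R6,R8}
Open reservations: ['R6', 'R8'] -> 2

Answer: 2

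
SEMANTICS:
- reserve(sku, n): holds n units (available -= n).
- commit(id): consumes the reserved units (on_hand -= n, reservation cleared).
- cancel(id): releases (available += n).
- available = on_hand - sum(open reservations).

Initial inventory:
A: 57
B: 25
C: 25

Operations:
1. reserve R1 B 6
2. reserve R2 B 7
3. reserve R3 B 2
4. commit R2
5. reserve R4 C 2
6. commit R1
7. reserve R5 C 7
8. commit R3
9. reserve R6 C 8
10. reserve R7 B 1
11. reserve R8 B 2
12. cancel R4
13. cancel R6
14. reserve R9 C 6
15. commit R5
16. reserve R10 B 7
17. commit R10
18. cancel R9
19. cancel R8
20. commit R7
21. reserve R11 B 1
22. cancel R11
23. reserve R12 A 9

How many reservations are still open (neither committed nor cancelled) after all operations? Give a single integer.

Step 1: reserve R1 B 6 -> on_hand[A=57 B=25 C=25] avail[A=57 B=19 C=25] open={R1}
Step 2: reserve R2 B 7 -> on_hand[A=57 B=25 C=25] avail[A=57 B=12 C=25] open={R1,R2}
Step 3: reserve R3 B 2 -> on_hand[A=57 B=25 C=25] avail[A=57 B=10 C=25] open={R1,R2,R3}
Step 4: commit R2 -> on_hand[A=57 B=18 C=25] avail[A=57 B=10 C=25] open={R1,R3}
Step 5: reserve R4 C 2 -> on_hand[A=57 B=18 C=25] avail[A=57 B=10 C=23] open={R1,R3,R4}
Step 6: commit R1 -> on_hand[A=57 B=12 C=25] avail[A=57 B=10 C=23] open={R3,R4}
Step 7: reserve R5 C 7 -> on_hand[A=57 B=12 C=25] avail[A=57 B=10 C=16] open={R3,R4,R5}
Step 8: commit R3 -> on_hand[A=57 B=10 C=25] avail[A=57 B=10 C=16] open={R4,R5}
Step 9: reserve R6 C 8 -> on_hand[A=57 B=10 C=25] avail[A=57 B=10 C=8] open={R4,R5,R6}
Step 10: reserve R7 B 1 -> on_hand[A=57 B=10 C=25] avail[A=57 B=9 C=8] open={R4,R5,R6,R7}
Step 11: reserve R8 B 2 -> on_hand[A=57 B=10 C=25] avail[A=57 B=7 C=8] open={R4,R5,R6,R7,R8}
Step 12: cancel R4 -> on_hand[A=57 B=10 C=25] avail[A=57 B=7 C=10] open={R5,R6,R7,R8}
Step 13: cancel R6 -> on_hand[A=57 B=10 C=25] avail[A=57 B=7 C=18] open={R5,R7,R8}
Step 14: reserve R9 C 6 -> on_hand[A=57 B=10 C=25] avail[A=57 B=7 C=12] open={R5,R7,R8,R9}
Step 15: commit R5 -> on_hand[A=57 B=10 C=18] avail[A=57 B=7 C=12] open={R7,R8,R9}
Step 16: reserve R10 B 7 -> on_hand[A=57 B=10 C=18] avail[A=57 B=0 C=12] open={R10,R7,R8,R9}
Step 17: commit R10 -> on_hand[A=57 B=3 C=18] avail[A=57 B=0 C=12] open={R7,R8,R9}
Step 18: cancel R9 -> on_hand[A=57 B=3 C=18] avail[A=57 B=0 C=18] open={R7,R8}
Step 19: cancel R8 -> on_hand[A=57 B=3 C=18] avail[A=57 B=2 C=18] open={R7}
Step 20: commit R7 -> on_hand[A=57 B=2 C=18] avail[A=57 B=2 C=18] open={}
Step 21: reserve R11 B 1 -> on_hand[A=57 B=2 C=18] avail[A=57 B=1 C=18] open={R11}
Step 22: cancel R11 -> on_hand[A=57 B=2 C=18] avail[A=57 B=2 C=18] open={}
Step 23: reserve R12 A 9 -> on_hand[A=57 B=2 C=18] avail[A=48 B=2 C=18] open={R12}
Open reservations: ['R12'] -> 1

Answer: 1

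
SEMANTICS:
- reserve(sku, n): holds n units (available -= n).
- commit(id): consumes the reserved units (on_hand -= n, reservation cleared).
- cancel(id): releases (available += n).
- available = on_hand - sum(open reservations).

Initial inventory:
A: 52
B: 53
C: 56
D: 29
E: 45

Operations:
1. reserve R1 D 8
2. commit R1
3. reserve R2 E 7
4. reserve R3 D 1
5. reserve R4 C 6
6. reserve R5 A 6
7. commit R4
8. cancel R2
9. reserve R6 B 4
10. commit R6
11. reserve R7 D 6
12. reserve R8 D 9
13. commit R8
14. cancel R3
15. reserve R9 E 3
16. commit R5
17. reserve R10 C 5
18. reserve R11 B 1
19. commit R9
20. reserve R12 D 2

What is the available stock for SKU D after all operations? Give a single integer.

Step 1: reserve R1 D 8 -> on_hand[A=52 B=53 C=56 D=29 E=45] avail[A=52 B=53 C=56 D=21 E=45] open={R1}
Step 2: commit R1 -> on_hand[A=52 B=53 C=56 D=21 E=45] avail[A=52 B=53 C=56 D=21 E=45] open={}
Step 3: reserve R2 E 7 -> on_hand[A=52 B=53 C=56 D=21 E=45] avail[A=52 B=53 C=56 D=21 E=38] open={R2}
Step 4: reserve R3 D 1 -> on_hand[A=52 B=53 C=56 D=21 E=45] avail[A=52 B=53 C=56 D=20 E=38] open={R2,R3}
Step 5: reserve R4 C 6 -> on_hand[A=52 B=53 C=56 D=21 E=45] avail[A=52 B=53 C=50 D=20 E=38] open={R2,R3,R4}
Step 6: reserve R5 A 6 -> on_hand[A=52 B=53 C=56 D=21 E=45] avail[A=46 B=53 C=50 D=20 E=38] open={R2,R3,R4,R5}
Step 7: commit R4 -> on_hand[A=52 B=53 C=50 D=21 E=45] avail[A=46 B=53 C=50 D=20 E=38] open={R2,R3,R5}
Step 8: cancel R2 -> on_hand[A=52 B=53 C=50 D=21 E=45] avail[A=46 B=53 C=50 D=20 E=45] open={R3,R5}
Step 9: reserve R6 B 4 -> on_hand[A=52 B=53 C=50 D=21 E=45] avail[A=46 B=49 C=50 D=20 E=45] open={R3,R5,R6}
Step 10: commit R6 -> on_hand[A=52 B=49 C=50 D=21 E=45] avail[A=46 B=49 C=50 D=20 E=45] open={R3,R5}
Step 11: reserve R7 D 6 -> on_hand[A=52 B=49 C=50 D=21 E=45] avail[A=46 B=49 C=50 D=14 E=45] open={R3,R5,R7}
Step 12: reserve R8 D 9 -> on_hand[A=52 B=49 C=50 D=21 E=45] avail[A=46 B=49 C=50 D=5 E=45] open={R3,R5,R7,R8}
Step 13: commit R8 -> on_hand[A=52 B=49 C=50 D=12 E=45] avail[A=46 B=49 C=50 D=5 E=45] open={R3,R5,R7}
Step 14: cancel R3 -> on_hand[A=52 B=49 C=50 D=12 E=45] avail[A=46 B=49 C=50 D=6 E=45] open={R5,R7}
Step 15: reserve R9 E 3 -> on_hand[A=52 B=49 C=50 D=12 E=45] avail[A=46 B=49 C=50 D=6 E=42] open={R5,R7,R9}
Step 16: commit R5 -> on_hand[A=46 B=49 C=50 D=12 E=45] avail[A=46 B=49 C=50 D=6 E=42] open={R7,R9}
Step 17: reserve R10 C 5 -> on_hand[A=46 B=49 C=50 D=12 E=45] avail[A=46 B=49 C=45 D=6 E=42] open={R10,R7,R9}
Step 18: reserve R11 B 1 -> on_hand[A=46 B=49 C=50 D=12 E=45] avail[A=46 B=48 C=45 D=6 E=42] open={R10,R11,R7,R9}
Step 19: commit R9 -> on_hand[A=46 B=49 C=50 D=12 E=42] avail[A=46 B=48 C=45 D=6 E=42] open={R10,R11,R7}
Step 20: reserve R12 D 2 -> on_hand[A=46 B=49 C=50 D=12 E=42] avail[A=46 B=48 C=45 D=4 E=42] open={R10,R11,R12,R7}
Final available[D] = 4

Answer: 4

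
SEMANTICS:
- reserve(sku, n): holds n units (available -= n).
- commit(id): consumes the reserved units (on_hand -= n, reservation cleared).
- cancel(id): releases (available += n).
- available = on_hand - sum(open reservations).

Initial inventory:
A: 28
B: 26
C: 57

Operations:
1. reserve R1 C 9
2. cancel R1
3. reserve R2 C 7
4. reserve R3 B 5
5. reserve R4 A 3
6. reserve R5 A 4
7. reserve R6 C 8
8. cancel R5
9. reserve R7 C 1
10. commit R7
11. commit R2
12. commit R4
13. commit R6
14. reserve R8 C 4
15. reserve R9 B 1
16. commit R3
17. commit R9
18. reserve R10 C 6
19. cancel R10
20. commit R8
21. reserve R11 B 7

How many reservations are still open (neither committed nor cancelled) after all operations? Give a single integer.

Answer: 1

Derivation:
Step 1: reserve R1 C 9 -> on_hand[A=28 B=26 C=57] avail[A=28 B=26 C=48] open={R1}
Step 2: cancel R1 -> on_hand[A=28 B=26 C=57] avail[A=28 B=26 C=57] open={}
Step 3: reserve R2 C 7 -> on_hand[A=28 B=26 C=57] avail[A=28 B=26 C=50] open={R2}
Step 4: reserve R3 B 5 -> on_hand[A=28 B=26 C=57] avail[A=28 B=21 C=50] open={R2,R3}
Step 5: reserve R4 A 3 -> on_hand[A=28 B=26 C=57] avail[A=25 B=21 C=50] open={R2,R3,R4}
Step 6: reserve R5 A 4 -> on_hand[A=28 B=26 C=57] avail[A=21 B=21 C=50] open={R2,R3,R4,R5}
Step 7: reserve R6 C 8 -> on_hand[A=28 B=26 C=57] avail[A=21 B=21 C=42] open={R2,R3,R4,R5,R6}
Step 8: cancel R5 -> on_hand[A=28 B=26 C=57] avail[A=25 B=21 C=42] open={R2,R3,R4,R6}
Step 9: reserve R7 C 1 -> on_hand[A=28 B=26 C=57] avail[A=25 B=21 C=41] open={R2,R3,R4,R6,R7}
Step 10: commit R7 -> on_hand[A=28 B=26 C=56] avail[A=25 B=21 C=41] open={R2,R3,R4,R6}
Step 11: commit R2 -> on_hand[A=28 B=26 C=49] avail[A=25 B=21 C=41] open={R3,R4,R6}
Step 12: commit R4 -> on_hand[A=25 B=26 C=49] avail[A=25 B=21 C=41] open={R3,R6}
Step 13: commit R6 -> on_hand[A=25 B=26 C=41] avail[A=25 B=21 C=41] open={R3}
Step 14: reserve R8 C 4 -> on_hand[A=25 B=26 C=41] avail[A=25 B=21 C=37] open={R3,R8}
Step 15: reserve R9 B 1 -> on_hand[A=25 B=26 C=41] avail[A=25 B=20 C=37] open={R3,R8,R9}
Step 16: commit R3 -> on_hand[A=25 B=21 C=41] avail[A=25 B=20 C=37] open={R8,R9}
Step 17: commit R9 -> on_hand[A=25 B=20 C=41] avail[A=25 B=20 C=37] open={R8}
Step 18: reserve R10 C 6 -> on_hand[A=25 B=20 C=41] avail[A=25 B=20 C=31] open={R10,R8}
Step 19: cancel R10 -> on_hand[A=25 B=20 C=41] avail[A=25 B=20 C=37] open={R8}
Step 20: commit R8 -> on_hand[A=25 B=20 C=37] avail[A=25 B=20 C=37] open={}
Step 21: reserve R11 B 7 -> on_hand[A=25 B=20 C=37] avail[A=25 B=13 C=37] open={R11}
Open reservations: ['R11'] -> 1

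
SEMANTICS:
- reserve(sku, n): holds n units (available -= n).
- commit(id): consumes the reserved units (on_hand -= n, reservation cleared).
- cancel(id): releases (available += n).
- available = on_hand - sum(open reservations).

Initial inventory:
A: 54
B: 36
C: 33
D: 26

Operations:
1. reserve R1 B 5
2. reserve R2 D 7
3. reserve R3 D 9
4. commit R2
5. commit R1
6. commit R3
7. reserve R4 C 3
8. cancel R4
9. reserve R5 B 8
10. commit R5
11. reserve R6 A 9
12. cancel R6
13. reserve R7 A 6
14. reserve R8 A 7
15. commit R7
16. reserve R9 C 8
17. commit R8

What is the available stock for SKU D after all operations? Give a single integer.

Answer: 10

Derivation:
Step 1: reserve R1 B 5 -> on_hand[A=54 B=36 C=33 D=26] avail[A=54 B=31 C=33 D=26] open={R1}
Step 2: reserve R2 D 7 -> on_hand[A=54 B=36 C=33 D=26] avail[A=54 B=31 C=33 D=19] open={R1,R2}
Step 3: reserve R3 D 9 -> on_hand[A=54 B=36 C=33 D=26] avail[A=54 B=31 C=33 D=10] open={R1,R2,R3}
Step 4: commit R2 -> on_hand[A=54 B=36 C=33 D=19] avail[A=54 B=31 C=33 D=10] open={R1,R3}
Step 5: commit R1 -> on_hand[A=54 B=31 C=33 D=19] avail[A=54 B=31 C=33 D=10] open={R3}
Step 6: commit R3 -> on_hand[A=54 B=31 C=33 D=10] avail[A=54 B=31 C=33 D=10] open={}
Step 7: reserve R4 C 3 -> on_hand[A=54 B=31 C=33 D=10] avail[A=54 B=31 C=30 D=10] open={R4}
Step 8: cancel R4 -> on_hand[A=54 B=31 C=33 D=10] avail[A=54 B=31 C=33 D=10] open={}
Step 9: reserve R5 B 8 -> on_hand[A=54 B=31 C=33 D=10] avail[A=54 B=23 C=33 D=10] open={R5}
Step 10: commit R5 -> on_hand[A=54 B=23 C=33 D=10] avail[A=54 B=23 C=33 D=10] open={}
Step 11: reserve R6 A 9 -> on_hand[A=54 B=23 C=33 D=10] avail[A=45 B=23 C=33 D=10] open={R6}
Step 12: cancel R6 -> on_hand[A=54 B=23 C=33 D=10] avail[A=54 B=23 C=33 D=10] open={}
Step 13: reserve R7 A 6 -> on_hand[A=54 B=23 C=33 D=10] avail[A=48 B=23 C=33 D=10] open={R7}
Step 14: reserve R8 A 7 -> on_hand[A=54 B=23 C=33 D=10] avail[A=41 B=23 C=33 D=10] open={R7,R8}
Step 15: commit R7 -> on_hand[A=48 B=23 C=33 D=10] avail[A=41 B=23 C=33 D=10] open={R8}
Step 16: reserve R9 C 8 -> on_hand[A=48 B=23 C=33 D=10] avail[A=41 B=23 C=25 D=10] open={R8,R9}
Step 17: commit R8 -> on_hand[A=41 B=23 C=33 D=10] avail[A=41 B=23 C=25 D=10] open={R9}
Final available[D] = 10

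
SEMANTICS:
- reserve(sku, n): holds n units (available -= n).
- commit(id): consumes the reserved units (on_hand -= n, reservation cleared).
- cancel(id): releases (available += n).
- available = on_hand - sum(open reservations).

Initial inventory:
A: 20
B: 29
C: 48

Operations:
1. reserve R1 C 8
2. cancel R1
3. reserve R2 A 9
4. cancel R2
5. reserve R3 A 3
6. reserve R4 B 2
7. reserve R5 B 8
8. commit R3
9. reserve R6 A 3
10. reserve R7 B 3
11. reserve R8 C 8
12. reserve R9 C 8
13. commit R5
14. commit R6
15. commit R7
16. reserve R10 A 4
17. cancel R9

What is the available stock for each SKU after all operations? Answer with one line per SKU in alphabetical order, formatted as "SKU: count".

Answer: A: 10
B: 16
C: 40

Derivation:
Step 1: reserve R1 C 8 -> on_hand[A=20 B=29 C=48] avail[A=20 B=29 C=40] open={R1}
Step 2: cancel R1 -> on_hand[A=20 B=29 C=48] avail[A=20 B=29 C=48] open={}
Step 3: reserve R2 A 9 -> on_hand[A=20 B=29 C=48] avail[A=11 B=29 C=48] open={R2}
Step 4: cancel R2 -> on_hand[A=20 B=29 C=48] avail[A=20 B=29 C=48] open={}
Step 5: reserve R3 A 3 -> on_hand[A=20 B=29 C=48] avail[A=17 B=29 C=48] open={R3}
Step 6: reserve R4 B 2 -> on_hand[A=20 B=29 C=48] avail[A=17 B=27 C=48] open={R3,R4}
Step 7: reserve R5 B 8 -> on_hand[A=20 B=29 C=48] avail[A=17 B=19 C=48] open={R3,R4,R5}
Step 8: commit R3 -> on_hand[A=17 B=29 C=48] avail[A=17 B=19 C=48] open={R4,R5}
Step 9: reserve R6 A 3 -> on_hand[A=17 B=29 C=48] avail[A=14 B=19 C=48] open={R4,R5,R6}
Step 10: reserve R7 B 3 -> on_hand[A=17 B=29 C=48] avail[A=14 B=16 C=48] open={R4,R5,R6,R7}
Step 11: reserve R8 C 8 -> on_hand[A=17 B=29 C=48] avail[A=14 B=16 C=40] open={R4,R5,R6,R7,R8}
Step 12: reserve R9 C 8 -> on_hand[A=17 B=29 C=48] avail[A=14 B=16 C=32] open={R4,R5,R6,R7,R8,R9}
Step 13: commit R5 -> on_hand[A=17 B=21 C=48] avail[A=14 B=16 C=32] open={R4,R6,R7,R8,R9}
Step 14: commit R6 -> on_hand[A=14 B=21 C=48] avail[A=14 B=16 C=32] open={R4,R7,R8,R9}
Step 15: commit R7 -> on_hand[A=14 B=18 C=48] avail[A=14 B=16 C=32] open={R4,R8,R9}
Step 16: reserve R10 A 4 -> on_hand[A=14 B=18 C=48] avail[A=10 B=16 C=32] open={R10,R4,R8,R9}
Step 17: cancel R9 -> on_hand[A=14 B=18 C=48] avail[A=10 B=16 C=40] open={R10,R4,R8}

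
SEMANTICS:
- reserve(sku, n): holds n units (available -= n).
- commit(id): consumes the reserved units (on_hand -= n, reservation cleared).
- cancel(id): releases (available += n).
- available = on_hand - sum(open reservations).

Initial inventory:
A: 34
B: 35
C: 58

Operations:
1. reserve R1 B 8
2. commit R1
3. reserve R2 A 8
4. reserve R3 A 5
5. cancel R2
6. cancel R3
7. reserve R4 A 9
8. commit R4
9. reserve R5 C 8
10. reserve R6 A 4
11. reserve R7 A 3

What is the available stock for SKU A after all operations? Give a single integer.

Answer: 18

Derivation:
Step 1: reserve R1 B 8 -> on_hand[A=34 B=35 C=58] avail[A=34 B=27 C=58] open={R1}
Step 2: commit R1 -> on_hand[A=34 B=27 C=58] avail[A=34 B=27 C=58] open={}
Step 3: reserve R2 A 8 -> on_hand[A=34 B=27 C=58] avail[A=26 B=27 C=58] open={R2}
Step 4: reserve R3 A 5 -> on_hand[A=34 B=27 C=58] avail[A=21 B=27 C=58] open={R2,R3}
Step 5: cancel R2 -> on_hand[A=34 B=27 C=58] avail[A=29 B=27 C=58] open={R3}
Step 6: cancel R3 -> on_hand[A=34 B=27 C=58] avail[A=34 B=27 C=58] open={}
Step 7: reserve R4 A 9 -> on_hand[A=34 B=27 C=58] avail[A=25 B=27 C=58] open={R4}
Step 8: commit R4 -> on_hand[A=25 B=27 C=58] avail[A=25 B=27 C=58] open={}
Step 9: reserve R5 C 8 -> on_hand[A=25 B=27 C=58] avail[A=25 B=27 C=50] open={R5}
Step 10: reserve R6 A 4 -> on_hand[A=25 B=27 C=58] avail[A=21 B=27 C=50] open={R5,R6}
Step 11: reserve R7 A 3 -> on_hand[A=25 B=27 C=58] avail[A=18 B=27 C=50] open={R5,R6,R7}
Final available[A] = 18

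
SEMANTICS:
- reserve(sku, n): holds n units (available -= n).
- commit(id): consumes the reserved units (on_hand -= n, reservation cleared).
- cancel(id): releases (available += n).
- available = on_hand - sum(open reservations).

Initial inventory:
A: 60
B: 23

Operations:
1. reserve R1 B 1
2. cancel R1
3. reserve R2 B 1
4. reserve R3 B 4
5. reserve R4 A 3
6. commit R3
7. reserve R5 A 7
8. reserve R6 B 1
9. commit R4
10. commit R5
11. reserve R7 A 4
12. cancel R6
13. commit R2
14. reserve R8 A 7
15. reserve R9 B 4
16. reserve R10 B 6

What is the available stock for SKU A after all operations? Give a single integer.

Answer: 39

Derivation:
Step 1: reserve R1 B 1 -> on_hand[A=60 B=23] avail[A=60 B=22] open={R1}
Step 2: cancel R1 -> on_hand[A=60 B=23] avail[A=60 B=23] open={}
Step 3: reserve R2 B 1 -> on_hand[A=60 B=23] avail[A=60 B=22] open={R2}
Step 4: reserve R3 B 4 -> on_hand[A=60 B=23] avail[A=60 B=18] open={R2,R3}
Step 5: reserve R4 A 3 -> on_hand[A=60 B=23] avail[A=57 B=18] open={R2,R3,R4}
Step 6: commit R3 -> on_hand[A=60 B=19] avail[A=57 B=18] open={R2,R4}
Step 7: reserve R5 A 7 -> on_hand[A=60 B=19] avail[A=50 B=18] open={R2,R4,R5}
Step 8: reserve R6 B 1 -> on_hand[A=60 B=19] avail[A=50 B=17] open={R2,R4,R5,R6}
Step 9: commit R4 -> on_hand[A=57 B=19] avail[A=50 B=17] open={R2,R5,R6}
Step 10: commit R5 -> on_hand[A=50 B=19] avail[A=50 B=17] open={R2,R6}
Step 11: reserve R7 A 4 -> on_hand[A=50 B=19] avail[A=46 B=17] open={R2,R6,R7}
Step 12: cancel R6 -> on_hand[A=50 B=19] avail[A=46 B=18] open={R2,R7}
Step 13: commit R2 -> on_hand[A=50 B=18] avail[A=46 B=18] open={R7}
Step 14: reserve R8 A 7 -> on_hand[A=50 B=18] avail[A=39 B=18] open={R7,R8}
Step 15: reserve R9 B 4 -> on_hand[A=50 B=18] avail[A=39 B=14] open={R7,R8,R9}
Step 16: reserve R10 B 6 -> on_hand[A=50 B=18] avail[A=39 B=8] open={R10,R7,R8,R9}
Final available[A] = 39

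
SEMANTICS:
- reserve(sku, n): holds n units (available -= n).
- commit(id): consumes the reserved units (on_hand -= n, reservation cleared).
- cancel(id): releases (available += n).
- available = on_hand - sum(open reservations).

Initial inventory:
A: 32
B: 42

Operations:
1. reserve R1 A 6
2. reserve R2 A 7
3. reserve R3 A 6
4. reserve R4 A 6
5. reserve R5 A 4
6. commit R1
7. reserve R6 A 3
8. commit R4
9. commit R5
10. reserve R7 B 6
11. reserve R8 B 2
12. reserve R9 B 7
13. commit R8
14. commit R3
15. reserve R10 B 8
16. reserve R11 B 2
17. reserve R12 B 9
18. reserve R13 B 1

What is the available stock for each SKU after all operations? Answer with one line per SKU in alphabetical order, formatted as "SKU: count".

Step 1: reserve R1 A 6 -> on_hand[A=32 B=42] avail[A=26 B=42] open={R1}
Step 2: reserve R2 A 7 -> on_hand[A=32 B=42] avail[A=19 B=42] open={R1,R2}
Step 3: reserve R3 A 6 -> on_hand[A=32 B=42] avail[A=13 B=42] open={R1,R2,R3}
Step 4: reserve R4 A 6 -> on_hand[A=32 B=42] avail[A=7 B=42] open={R1,R2,R3,R4}
Step 5: reserve R5 A 4 -> on_hand[A=32 B=42] avail[A=3 B=42] open={R1,R2,R3,R4,R5}
Step 6: commit R1 -> on_hand[A=26 B=42] avail[A=3 B=42] open={R2,R3,R4,R5}
Step 7: reserve R6 A 3 -> on_hand[A=26 B=42] avail[A=0 B=42] open={R2,R3,R4,R5,R6}
Step 8: commit R4 -> on_hand[A=20 B=42] avail[A=0 B=42] open={R2,R3,R5,R6}
Step 9: commit R5 -> on_hand[A=16 B=42] avail[A=0 B=42] open={R2,R3,R6}
Step 10: reserve R7 B 6 -> on_hand[A=16 B=42] avail[A=0 B=36] open={R2,R3,R6,R7}
Step 11: reserve R8 B 2 -> on_hand[A=16 B=42] avail[A=0 B=34] open={R2,R3,R6,R7,R8}
Step 12: reserve R9 B 7 -> on_hand[A=16 B=42] avail[A=0 B=27] open={R2,R3,R6,R7,R8,R9}
Step 13: commit R8 -> on_hand[A=16 B=40] avail[A=0 B=27] open={R2,R3,R6,R7,R9}
Step 14: commit R3 -> on_hand[A=10 B=40] avail[A=0 B=27] open={R2,R6,R7,R9}
Step 15: reserve R10 B 8 -> on_hand[A=10 B=40] avail[A=0 B=19] open={R10,R2,R6,R7,R9}
Step 16: reserve R11 B 2 -> on_hand[A=10 B=40] avail[A=0 B=17] open={R10,R11,R2,R6,R7,R9}
Step 17: reserve R12 B 9 -> on_hand[A=10 B=40] avail[A=0 B=8] open={R10,R11,R12,R2,R6,R7,R9}
Step 18: reserve R13 B 1 -> on_hand[A=10 B=40] avail[A=0 B=7] open={R10,R11,R12,R13,R2,R6,R7,R9}

Answer: A: 0
B: 7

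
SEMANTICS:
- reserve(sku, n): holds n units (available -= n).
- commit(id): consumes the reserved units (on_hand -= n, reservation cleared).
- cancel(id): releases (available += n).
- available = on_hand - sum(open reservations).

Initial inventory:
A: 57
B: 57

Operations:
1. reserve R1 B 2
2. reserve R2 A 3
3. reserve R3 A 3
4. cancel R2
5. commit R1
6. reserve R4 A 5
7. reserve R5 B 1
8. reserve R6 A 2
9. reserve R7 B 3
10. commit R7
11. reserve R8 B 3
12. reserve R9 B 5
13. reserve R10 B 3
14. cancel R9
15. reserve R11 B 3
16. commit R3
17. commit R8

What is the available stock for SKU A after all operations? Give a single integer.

Step 1: reserve R1 B 2 -> on_hand[A=57 B=57] avail[A=57 B=55] open={R1}
Step 2: reserve R2 A 3 -> on_hand[A=57 B=57] avail[A=54 B=55] open={R1,R2}
Step 3: reserve R3 A 3 -> on_hand[A=57 B=57] avail[A=51 B=55] open={R1,R2,R3}
Step 4: cancel R2 -> on_hand[A=57 B=57] avail[A=54 B=55] open={R1,R3}
Step 5: commit R1 -> on_hand[A=57 B=55] avail[A=54 B=55] open={R3}
Step 6: reserve R4 A 5 -> on_hand[A=57 B=55] avail[A=49 B=55] open={R3,R4}
Step 7: reserve R5 B 1 -> on_hand[A=57 B=55] avail[A=49 B=54] open={R3,R4,R5}
Step 8: reserve R6 A 2 -> on_hand[A=57 B=55] avail[A=47 B=54] open={R3,R4,R5,R6}
Step 9: reserve R7 B 3 -> on_hand[A=57 B=55] avail[A=47 B=51] open={R3,R4,R5,R6,R7}
Step 10: commit R7 -> on_hand[A=57 B=52] avail[A=47 B=51] open={R3,R4,R5,R6}
Step 11: reserve R8 B 3 -> on_hand[A=57 B=52] avail[A=47 B=48] open={R3,R4,R5,R6,R8}
Step 12: reserve R9 B 5 -> on_hand[A=57 B=52] avail[A=47 B=43] open={R3,R4,R5,R6,R8,R9}
Step 13: reserve R10 B 3 -> on_hand[A=57 B=52] avail[A=47 B=40] open={R10,R3,R4,R5,R6,R8,R9}
Step 14: cancel R9 -> on_hand[A=57 B=52] avail[A=47 B=45] open={R10,R3,R4,R5,R6,R8}
Step 15: reserve R11 B 3 -> on_hand[A=57 B=52] avail[A=47 B=42] open={R10,R11,R3,R4,R5,R6,R8}
Step 16: commit R3 -> on_hand[A=54 B=52] avail[A=47 B=42] open={R10,R11,R4,R5,R6,R8}
Step 17: commit R8 -> on_hand[A=54 B=49] avail[A=47 B=42] open={R10,R11,R4,R5,R6}
Final available[A] = 47

Answer: 47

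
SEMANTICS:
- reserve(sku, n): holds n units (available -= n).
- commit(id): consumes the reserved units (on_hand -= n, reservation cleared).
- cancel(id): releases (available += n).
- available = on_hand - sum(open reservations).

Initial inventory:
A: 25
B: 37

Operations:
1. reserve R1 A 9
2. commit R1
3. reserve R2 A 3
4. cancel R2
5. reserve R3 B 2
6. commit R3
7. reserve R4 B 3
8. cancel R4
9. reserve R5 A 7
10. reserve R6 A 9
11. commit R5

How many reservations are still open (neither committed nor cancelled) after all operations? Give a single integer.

Answer: 1

Derivation:
Step 1: reserve R1 A 9 -> on_hand[A=25 B=37] avail[A=16 B=37] open={R1}
Step 2: commit R1 -> on_hand[A=16 B=37] avail[A=16 B=37] open={}
Step 3: reserve R2 A 3 -> on_hand[A=16 B=37] avail[A=13 B=37] open={R2}
Step 4: cancel R2 -> on_hand[A=16 B=37] avail[A=16 B=37] open={}
Step 5: reserve R3 B 2 -> on_hand[A=16 B=37] avail[A=16 B=35] open={R3}
Step 6: commit R3 -> on_hand[A=16 B=35] avail[A=16 B=35] open={}
Step 7: reserve R4 B 3 -> on_hand[A=16 B=35] avail[A=16 B=32] open={R4}
Step 8: cancel R4 -> on_hand[A=16 B=35] avail[A=16 B=35] open={}
Step 9: reserve R5 A 7 -> on_hand[A=16 B=35] avail[A=9 B=35] open={R5}
Step 10: reserve R6 A 9 -> on_hand[A=16 B=35] avail[A=0 B=35] open={R5,R6}
Step 11: commit R5 -> on_hand[A=9 B=35] avail[A=0 B=35] open={R6}
Open reservations: ['R6'] -> 1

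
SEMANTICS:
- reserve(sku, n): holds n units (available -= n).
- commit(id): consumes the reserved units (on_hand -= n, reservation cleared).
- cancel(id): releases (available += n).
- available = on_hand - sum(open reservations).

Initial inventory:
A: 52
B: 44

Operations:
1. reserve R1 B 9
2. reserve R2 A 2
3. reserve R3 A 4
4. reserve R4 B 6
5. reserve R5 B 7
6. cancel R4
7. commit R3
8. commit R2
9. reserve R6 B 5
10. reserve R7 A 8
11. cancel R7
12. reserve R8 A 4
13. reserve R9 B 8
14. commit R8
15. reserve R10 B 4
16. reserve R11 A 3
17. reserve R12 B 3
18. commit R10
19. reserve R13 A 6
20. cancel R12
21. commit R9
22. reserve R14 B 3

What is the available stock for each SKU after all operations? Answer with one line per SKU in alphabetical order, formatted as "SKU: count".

Answer: A: 33
B: 8

Derivation:
Step 1: reserve R1 B 9 -> on_hand[A=52 B=44] avail[A=52 B=35] open={R1}
Step 2: reserve R2 A 2 -> on_hand[A=52 B=44] avail[A=50 B=35] open={R1,R2}
Step 3: reserve R3 A 4 -> on_hand[A=52 B=44] avail[A=46 B=35] open={R1,R2,R3}
Step 4: reserve R4 B 6 -> on_hand[A=52 B=44] avail[A=46 B=29] open={R1,R2,R3,R4}
Step 5: reserve R5 B 7 -> on_hand[A=52 B=44] avail[A=46 B=22] open={R1,R2,R3,R4,R5}
Step 6: cancel R4 -> on_hand[A=52 B=44] avail[A=46 B=28] open={R1,R2,R3,R5}
Step 7: commit R3 -> on_hand[A=48 B=44] avail[A=46 B=28] open={R1,R2,R5}
Step 8: commit R2 -> on_hand[A=46 B=44] avail[A=46 B=28] open={R1,R5}
Step 9: reserve R6 B 5 -> on_hand[A=46 B=44] avail[A=46 B=23] open={R1,R5,R6}
Step 10: reserve R7 A 8 -> on_hand[A=46 B=44] avail[A=38 B=23] open={R1,R5,R6,R7}
Step 11: cancel R7 -> on_hand[A=46 B=44] avail[A=46 B=23] open={R1,R5,R6}
Step 12: reserve R8 A 4 -> on_hand[A=46 B=44] avail[A=42 B=23] open={R1,R5,R6,R8}
Step 13: reserve R9 B 8 -> on_hand[A=46 B=44] avail[A=42 B=15] open={R1,R5,R6,R8,R9}
Step 14: commit R8 -> on_hand[A=42 B=44] avail[A=42 B=15] open={R1,R5,R6,R9}
Step 15: reserve R10 B 4 -> on_hand[A=42 B=44] avail[A=42 B=11] open={R1,R10,R5,R6,R9}
Step 16: reserve R11 A 3 -> on_hand[A=42 B=44] avail[A=39 B=11] open={R1,R10,R11,R5,R6,R9}
Step 17: reserve R12 B 3 -> on_hand[A=42 B=44] avail[A=39 B=8] open={R1,R10,R11,R12,R5,R6,R9}
Step 18: commit R10 -> on_hand[A=42 B=40] avail[A=39 B=8] open={R1,R11,R12,R5,R6,R9}
Step 19: reserve R13 A 6 -> on_hand[A=42 B=40] avail[A=33 B=8] open={R1,R11,R12,R13,R5,R6,R9}
Step 20: cancel R12 -> on_hand[A=42 B=40] avail[A=33 B=11] open={R1,R11,R13,R5,R6,R9}
Step 21: commit R9 -> on_hand[A=42 B=32] avail[A=33 B=11] open={R1,R11,R13,R5,R6}
Step 22: reserve R14 B 3 -> on_hand[A=42 B=32] avail[A=33 B=8] open={R1,R11,R13,R14,R5,R6}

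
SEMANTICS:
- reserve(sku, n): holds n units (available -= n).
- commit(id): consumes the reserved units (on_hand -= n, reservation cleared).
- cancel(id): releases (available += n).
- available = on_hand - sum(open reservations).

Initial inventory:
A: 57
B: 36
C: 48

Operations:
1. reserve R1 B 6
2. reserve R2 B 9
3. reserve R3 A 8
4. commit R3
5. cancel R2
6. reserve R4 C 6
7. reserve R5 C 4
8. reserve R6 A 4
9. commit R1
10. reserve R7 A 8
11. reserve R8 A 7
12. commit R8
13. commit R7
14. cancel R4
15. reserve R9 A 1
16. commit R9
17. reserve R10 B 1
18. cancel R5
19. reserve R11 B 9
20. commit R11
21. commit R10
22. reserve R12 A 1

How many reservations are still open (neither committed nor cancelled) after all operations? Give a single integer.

Answer: 2

Derivation:
Step 1: reserve R1 B 6 -> on_hand[A=57 B=36 C=48] avail[A=57 B=30 C=48] open={R1}
Step 2: reserve R2 B 9 -> on_hand[A=57 B=36 C=48] avail[A=57 B=21 C=48] open={R1,R2}
Step 3: reserve R3 A 8 -> on_hand[A=57 B=36 C=48] avail[A=49 B=21 C=48] open={R1,R2,R3}
Step 4: commit R3 -> on_hand[A=49 B=36 C=48] avail[A=49 B=21 C=48] open={R1,R2}
Step 5: cancel R2 -> on_hand[A=49 B=36 C=48] avail[A=49 B=30 C=48] open={R1}
Step 6: reserve R4 C 6 -> on_hand[A=49 B=36 C=48] avail[A=49 B=30 C=42] open={R1,R4}
Step 7: reserve R5 C 4 -> on_hand[A=49 B=36 C=48] avail[A=49 B=30 C=38] open={R1,R4,R5}
Step 8: reserve R6 A 4 -> on_hand[A=49 B=36 C=48] avail[A=45 B=30 C=38] open={R1,R4,R5,R6}
Step 9: commit R1 -> on_hand[A=49 B=30 C=48] avail[A=45 B=30 C=38] open={R4,R5,R6}
Step 10: reserve R7 A 8 -> on_hand[A=49 B=30 C=48] avail[A=37 B=30 C=38] open={R4,R5,R6,R7}
Step 11: reserve R8 A 7 -> on_hand[A=49 B=30 C=48] avail[A=30 B=30 C=38] open={R4,R5,R6,R7,R8}
Step 12: commit R8 -> on_hand[A=42 B=30 C=48] avail[A=30 B=30 C=38] open={R4,R5,R6,R7}
Step 13: commit R7 -> on_hand[A=34 B=30 C=48] avail[A=30 B=30 C=38] open={R4,R5,R6}
Step 14: cancel R4 -> on_hand[A=34 B=30 C=48] avail[A=30 B=30 C=44] open={R5,R6}
Step 15: reserve R9 A 1 -> on_hand[A=34 B=30 C=48] avail[A=29 B=30 C=44] open={R5,R6,R9}
Step 16: commit R9 -> on_hand[A=33 B=30 C=48] avail[A=29 B=30 C=44] open={R5,R6}
Step 17: reserve R10 B 1 -> on_hand[A=33 B=30 C=48] avail[A=29 B=29 C=44] open={R10,R5,R6}
Step 18: cancel R5 -> on_hand[A=33 B=30 C=48] avail[A=29 B=29 C=48] open={R10,R6}
Step 19: reserve R11 B 9 -> on_hand[A=33 B=30 C=48] avail[A=29 B=20 C=48] open={R10,R11,R6}
Step 20: commit R11 -> on_hand[A=33 B=21 C=48] avail[A=29 B=20 C=48] open={R10,R6}
Step 21: commit R10 -> on_hand[A=33 B=20 C=48] avail[A=29 B=20 C=48] open={R6}
Step 22: reserve R12 A 1 -> on_hand[A=33 B=20 C=48] avail[A=28 B=20 C=48] open={R12,R6}
Open reservations: ['R12', 'R6'] -> 2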